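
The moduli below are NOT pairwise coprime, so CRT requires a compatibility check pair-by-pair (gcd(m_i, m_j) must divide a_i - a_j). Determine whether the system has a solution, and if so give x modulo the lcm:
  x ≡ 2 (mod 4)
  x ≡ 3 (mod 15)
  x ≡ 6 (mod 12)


Moduli 4, 15, 12 are not pairwise coprime, so CRT works modulo lcm(m_i) when all pairwise compatibility conditions hold.
Pairwise compatibility: gcd(m_i, m_j) must divide a_i - a_j for every pair.
Merge one congruence at a time:
  Start: x ≡ 2 (mod 4).
  Combine with x ≡ 3 (mod 15): gcd(4, 15) = 1; 3 - 2 = 1, which IS divisible by 1, so compatible.
    Write x = 2 + 4·t and substitute into x ≡ 3 (mod 15): 4·t ≡ 3 − 2 = 1 (mod 15).
    The inverse of 4 mod 15 is 4 (since 4·4 = 16 = 1·15 + 1), so t ≡ 4·1 = 4 ≡ 4 (mod 15).
    Then x = 2 + 4·4 = 18, valid modulo lcm(4, 15) = 60: x ≡ 18 (mod 60).
  Combine with x ≡ 6 (mod 12): gcd(60, 12) = 12; 6 - 18 = -12, which IS divisible by 12, so compatible.
    Write x = 18 + 60·t and substitute into x ≡ 6 (mod 12): 60·t ≡ 6 − 18 = -12 (mod 12).
    Divide the congruence (and modulus) by g = 12: 5·t ≡ -1 (mod 1).
    Modulo 1 every t works; take t = 0.
    Then x = 18 + 60·0 = 18, valid modulo lcm(60, 12) = 60: x ≡ 18 (mod 60).
Verify: 18 mod 4 = 2, 18 mod 15 = 3, 18 mod 12 = 6.

x ≡ 18 (mod 60).


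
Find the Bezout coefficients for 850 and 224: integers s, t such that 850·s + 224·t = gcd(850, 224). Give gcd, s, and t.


Euclidean algorithm on (850, 224) — divide until remainder is 0:
  850 = 3 · 224 + 178
  224 = 1 · 178 + 46
  178 = 3 · 46 + 40
  46 = 1 · 40 + 6
  40 = 6 · 6 + 4
  6 = 1 · 4 + 2
  4 = 2 · 2 + 0
gcd(850, 224) = 2.
Track Bezout coefficients alongside the remainders: start with r₀ = 850 = a·1 + b·0 (s = 1, t = 0) and r₁ = 224 = a·0 + b·1 (s = 0, t = 1); each new remainder r_{k+1} = r_{k-1} − q_k·r_k inherits s_{k+1} = s_{k-1} − q_k·s_k, t_{k+1} = t_{k-1} − q_k·t_k, so r_k = a·s_k + b·t_k at every step:
  q = 3: r = 178, s = 1 − 3·0 = 1, t = 0 − 3·1 = -3  (check: 850·1 + 224·(-3) = 178)
  q = 1: r = 46, s = 0 − 1·1 = -1, t = 1 − 1·(-3) = 4  (check: 850·(-1) + 224·4 = 46)
  q = 3: r = 40, s = 1 − 3·(-1) = 4, t = -3 − 3·4 = -15  (check: 850·4 + 224·(-15) = 40)
  q = 1: r = 6, s = -1 − 1·4 = -5, t = 4 − 1·(-15) = 19  (check: 850·(-5) + 224·19 = 6)
  q = 6: r = 4, s = 4 − 6·(-5) = 34, t = -15 − 6·19 = -129  (check: 850·34 + 224·(-129) = 4)
  q = 1: r = 2, s = -5 − 1·34 = -39, t = 19 − 1·(-129) = 148  (check: 850·(-39) + 224·148 = 2)
The row with r = 2 (the gcd) gives the Bezout coefficients s = -39, t = 148.
Result: 850 · (-39) + 224 · (148) = 2.

gcd(850, 224) = 2; s = -39, t = 148 (check: 850·(-39) + 224·148 = 2).


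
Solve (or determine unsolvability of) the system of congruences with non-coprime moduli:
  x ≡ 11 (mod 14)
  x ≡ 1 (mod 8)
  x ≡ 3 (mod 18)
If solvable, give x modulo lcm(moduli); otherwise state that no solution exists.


Moduli 14, 8, 18 are not pairwise coprime, so CRT works modulo lcm(m_i) when all pairwise compatibility conditions hold.
Pairwise compatibility: gcd(m_i, m_j) must divide a_i - a_j for every pair.
Merge one congruence at a time:
  Start: x ≡ 11 (mod 14).
  Combine with x ≡ 1 (mod 8): gcd(14, 8) = 2; 1 - 11 = -10, which IS divisible by 2, so compatible.
    Write x = 11 + 14·t and substitute into x ≡ 1 (mod 8): 14·t ≡ 1 − 11 = -10 (mod 8).
    Divide the congruence (and modulus) by g = 2: 7·t ≡ -5 (mod 4).
    Reduce coefficients mod 4: 3·t ≡ 3 (mod 4).
    The inverse of 3 mod 4 is 3 (since 3·3 = 9 = 2·4 + 1), so t ≡ 3·3 = 9 ≡ 1 (mod 4).
    Then x = 11 + 14·1 = 25, valid modulo lcm(14, 8) = 56: x ≡ 25 (mod 56).
  Combine with x ≡ 3 (mod 18): gcd(56, 18) = 2; 3 - 25 = -22, which IS divisible by 2, so compatible.
    Write x = 25 + 56·t and substitute into x ≡ 3 (mod 18): 56·t ≡ 3 − 25 = -22 (mod 18).
    Divide the congruence (and modulus) by g = 2: 28·t ≡ -11 (mod 9).
    Reduce coefficients mod 9: 1·t ≡ 7 (mod 9).
    So t ≡ 7 (mod 9).
    Then x = 25 + 56·7 = 417, valid modulo lcm(56, 18) = 504: x ≡ 417 (mod 504).
Verify: 417 mod 14 = 11, 417 mod 8 = 1, 417 mod 18 = 3.

x ≡ 417 (mod 504).


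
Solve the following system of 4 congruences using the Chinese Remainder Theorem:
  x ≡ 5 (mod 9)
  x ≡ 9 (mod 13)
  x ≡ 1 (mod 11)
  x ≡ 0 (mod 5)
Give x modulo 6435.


Product of moduli M = 9 · 13 · 11 · 5 = 6435.
Merge one congruence at a time:
  Start: x ≡ 5 (mod 9).
  Combine with x ≡ 9 (mod 13); new modulus lcm = 117.
    Write x = 5 + 9·t and substitute into x ≡ 9 (mod 13): 9·t ≡ 9 − 5 = 4 (mod 13).
    The inverse of 9 mod 13 is 3 (since 9·3 = 27 = 2·13 + 1), so t ≡ 3·4 = 12 ≡ 12 (mod 13).
    Then x = 5 + 9·12 = 113, valid modulo lcm(9, 13) = 117: x ≡ 113 (mod 117).
  Combine with x ≡ 1 (mod 11); new modulus lcm = 1287.
    Write x = 113 + 117·t and substitute into x ≡ 1 (mod 11): 117·t ≡ 1 − 113 = -112 (mod 11).
    Reduce coefficients mod 11: 7·t ≡ 9 (mod 11).
    The inverse of 7 mod 11 is 8 (since 7·8 = 56 = 5·11 + 1), so t ≡ 8·9 = 72 ≡ 6 (mod 11).
    Then x = 113 + 117·6 = 815, valid modulo lcm(117, 11) = 1287: x ≡ 815 (mod 1287).
  Combine with x ≡ 0 (mod 5); new modulus lcm = 6435.
    Write x = 815 + 1287·t and substitute into x ≡ 0 (mod 5): 1287·t ≡ 0 − 815 = -815 (mod 5).
    Reduce coefficients mod 5: 2·t ≡ 0 (mod 5).
    The inverse of 2 mod 5 is 3 (since 2·3 = 6 = 1·5 + 1), so t ≡ 3·0 = 0 ≡ 0 (mod 5).
    Then x = 815 + 1287·0 = 815, valid modulo lcm(1287, 5) = 6435: x ≡ 815 (mod 6435).
Verify against each original: 815 mod 9 = 5, 815 mod 13 = 9, 815 mod 11 = 1, 815 mod 5 = 0.

x ≡ 815 (mod 6435).


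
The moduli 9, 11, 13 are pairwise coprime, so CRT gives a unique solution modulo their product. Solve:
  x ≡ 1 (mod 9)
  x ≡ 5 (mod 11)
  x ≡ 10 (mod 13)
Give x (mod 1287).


Moduli 9, 11, 13 are pairwise coprime; by CRT there is a unique solution modulo M = 9 · 11 · 13 = 1287.
Solve pairwise, accumulating the modulus:
  Start with x ≡ 1 (mod 9).
  Combine with x ≡ 5 (mod 11): since gcd(9, 11) = 1, we get a unique residue mod 99.
    Write x = 1 + 9·t and substitute into x ≡ 5 (mod 11): 9·t ≡ 5 − 1 = 4 (mod 11).
    The inverse of 9 mod 11 is 5 (since 9·5 = 45 = 4·11 + 1), so t ≡ 5·4 = 20 ≡ 9 (mod 11).
    Then x = 1 + 9·9 = 82, valid modulo lcm(9, 11) = 99: x ≡ 82 (mod 99).
  Combine with x ≡ 10 (mod 13): since gcd(99, 13) = 1, we get a unique residue mod 1287.
    Write x = 82 + 99·t and substitute into x ≡ 10 (mod 13): 99·t ≡ 10 − 82 = -72 (mod 13).
    Reduce coefficients mod 13: 8·t ≡ 6 (mod 13).
    The inverse of 8 mod 13 is 5 (since 8·5 = 40 = 3·13 + 1), so t ≡ 5·6 = 30 ≡ 4 (mod 13).
    Then x = 82 + 99·4 = 478, valid modulo lcm(99, 13) = 1287: x ≡ 478 (mod 1287).
Verify: 478 mod 9 = 1 ✓, 478 mod 11 = 5 ✓, 478 mod 13 = 10 ✓.

x ≡ 478 (mod 1287).


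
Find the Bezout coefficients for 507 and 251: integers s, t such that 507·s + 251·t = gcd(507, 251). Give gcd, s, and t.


Euclidean algorithm on (507, 251) — divide until remainder is 0:
  507 = 2 · 251 + 5
  251 = 50 · 5 + 1
  5 = 5 · 1 + 0
gcd(507, 251) = 1.
Track Bezout coefficients alongside the remainders: start with r₀ = 507 = a·1 + b·0 (s = 1, t = 0) and r₁ = 251 = a·0 + b·1 (s = 0, t = 1); each new remainder r_{k+1} = r_{k-1} − q_k·r_k inherits s_{k+1} = s_{k-1} − q_k·s_k, t_{k+1} = t_{k-1} − q_k·t_k, so r_k = a·s_k + b·t_k at every step:
  q = 2: r = 5, s = 1 − 2·0 = 1, t = 0 − 2·1 = -2  (check: 507·1 + 251·(-2) = 5)
  q = 50: r = 1, s = 0 − 50·1 = -50, t = 1 − 50·(-2) = 101  (check: 507·(-50) + 251·101 = 1)
The row with r = 1 (the gcd) gives the Bezout coefficients s = -50, t = 101.
Result: 507 · (-50) + 251 · (101) = 1.

gcd(507, 251) = 1; s = -50, t = 101 (check: 507·(-50) + 251·101 = 1).


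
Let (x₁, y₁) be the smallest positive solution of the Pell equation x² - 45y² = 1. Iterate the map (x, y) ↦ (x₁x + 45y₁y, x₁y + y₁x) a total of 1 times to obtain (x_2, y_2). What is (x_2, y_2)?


Step 1: Find the fundamental solution (x₁, y₁) of x² - 45y² = 1.
  Expand √45 as a continued fraction. a₀ = ⌊√45⌋ = 6; iterate m_{k+1} = d_k·a_k − m_k, d_{k+1} = (45 − m_{k+1}²)/d_k, a_{k+1} = ⌊(a₀ + m_{k+1})/d_{k+1}⌋ (starting m₀ = 0, d₀ = 1), with convergents p_k = a_k·p_{k-1} + p_{k-2}, q_k = a_k·q_{k-1} + q_{k-2} (p₋₁ = 1, q₋₁ = 0):
  k = 0: a₀ = 6; p₀/q₀ = 6/1; p₀² − 45·q₀² = 36 − 45 = -9.
  k = 1: m = 6, d = 9, a = ⌊(6 + 6)/9⌋ = 1; p/q = (1·6 + 1)/(1·1 + 0) = 7/1; p² − 45·q² = 49 − 45 = 4.
  k = 2: m = 3, d = 4, a = ⌊(6 + 3)/4⌋ = 2; p/q = (2·7 + 6)/(2·1 + 1) = 20/3; p² − 45·q² = 400 − 405 = -5.
  k = 3: m = 5, d = 5, a = ⌊(6 + 5)/5⌋ = 2; p/q = (2·20 + 7)/(2·3 + 1) = 47/7; p² − 45·q² = 2209 − 2205 = 4.
  k = 4: m = 5, d = 4, a = ⌊(6 + 5)/4⌋ = 2; p/q = (2·47 + 20)/(2·7 + 3) = 114/17; p² − 45·q² = 12996 − 13005 = -9.
  k = 5: m = 3, d = 9, a = ⌊(6 + 3)/9⌋ = 1; p/q = (1·114 + 47)/(1·17 + 7) = 161/24; p² − 45·q² = 25921 − 25920 = 1.
  The first convergent with p² − 45·q² = 1 gives the fundamental solution (x₁, y₁) = (161, 24).
Step 2: Apply the recurrence (x_{n+1}, y_{n+1}) = (x₁x_n + 45y₁y_n, x₁y_n + y₁x_n) repeatedly.
  From (x_1, y_1) = (161, 24): x_2 = 161·161 + 45·24·24 = 51841; y_2 = 161·24 + 24·161 = 7728.
Step 3: Verify x_2² - 45·y_2² = 2687489281 - 2687489280 = 1 (should be 1). ✓

(x_1, y_1) = (161, 24); (x_2, y_2) = (51841, 7728).


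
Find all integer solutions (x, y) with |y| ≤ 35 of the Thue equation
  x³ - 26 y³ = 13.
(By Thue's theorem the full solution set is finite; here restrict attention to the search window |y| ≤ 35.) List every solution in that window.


The equation is x³ - 26y³ = 13. For fixed y, x³ = 26·y³ + 13, so a solution requires the RHS to be a perfect cube.
Strategy: iterate y from -35 to 35, compute RHS = 26·y³ + 13, and check whether it is a (positive or negative) perfect cube.
Check small values of y:
  y = 0: RHS = 13 is not a perfect cube.
  y = 1: RHS = 39 is not a perfect cube.
  y = -1: RHS = -13 is not a perfect cube.
  y = 2: RHS = 221 is not a perfect cube.
  y = -2: RHS = -195 is not a perfect cube.
  y = 3: RHS = 715 is not a perfect cube.
  y = -3: RHS = -689 is not a perfect cube.
Continuing the search up to |y| = 35 finds no solutions either.
No (x, y) in the scanned range satisfies the equation.

No integer solutions with |y| ≤ 35.


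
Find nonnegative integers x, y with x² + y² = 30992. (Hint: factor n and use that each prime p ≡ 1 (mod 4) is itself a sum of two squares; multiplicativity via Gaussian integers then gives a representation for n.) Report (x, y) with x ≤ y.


Step 1: Factor n = 30992 = 2^4 · 13 · 149.
Step 2: Check the mod-4 condition on each prime factor: 2 = 2 (special); 13 ≡ 1 (mod 4), exponent 1; 149 ≡ 1 (mod 4), exponent 1.
All primes ≡ 3 (mod 4) appear to even exponent (or don't appear), so by the two-squares theorem n IS expressible as a sum of two squares.
Step 3: Build a representation. Group n = k² · m with k = 4 and m = 13 · 149 = 1937 (a product of primes ≡ 1 (mod 4)); a representation of m scales to one of n via (k·x)² + (k·y)² = k²(x² + y²). Each prime p ≡ 1 (mod 4) is itself a sum of two squares; find a² by testing p − a² for a perfect square:
  13: 13 − 1² = 12, 13 − 2² = 9 = 3² ⇒ 13 = 2² + 3².
  149: 149 − 1² = 148, 149 − 2² = 145, 149 − 3² = 140, 149 − 4² = 133, 149 − 5² = 124, 149 − 6² = 113, 149 − 7² = 100 = 10² ⇒ 149 = 7² + 10².
  Combine using the Brahmagupta–Fibonacci identity (a² + b²)(c² + d²) = (ac − bd)² + (ad + bc)² = (ac + bd)² + (ad − bc)²:
  13 · 149 = 1937: from (2² + 3²)(7² + 10²), take (2·7 − 3·10, 2·10 + 3·7) = (14 − 30, 20 + 21) = (-16, 41); dropping signs (only squares matter) gives (16, 41); check 16² + 41² = 256 + 1681 = 1937 ✓.
  Scale by k = 4: (4·16, 4·41) = (64, 164).
Step 4: Order so x ≤ y and verify: 64² + 164² = 4096 + 26896 = 30992 = n. ✓

n = 30992 = 64² + 164² (one valid representation with x ≤ y).


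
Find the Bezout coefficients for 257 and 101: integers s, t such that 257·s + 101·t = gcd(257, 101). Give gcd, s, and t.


Euclidean algorithm on (257, 101) — divide until remainder is 0:
  257 = 2 · 101 + 55
  101 = 1 · 55 + 46
  55 = 1 · 46 + 9
  46 = 5 · 9 + 1
  9 = 9 · 1 + 0
gcd(257, 101) = 1.
Track Bezout coefficients alongside the remainders: start with r₀ = 257 = a·1 + b·0 (s = 1, t = 0) and r₁ = 101 = a·0 + b·1 (s = 0, t = 1); each new remainder r_{k+1} = r_{k-1} − q_k·r_k inherits s_{k+1} = s_{k-1} − q_k·s_k, t_{k+1} = t_{k-1} − q_k·t_k, so r_k = a·s_k + b·t_k at every step:
  q = 2: r = 55, s = 1 − 2·0 = 1, t = 0 − 2·1 = -2  (check: 257·1 + 101·(-2) = 55)
  q = 1: r = 46, s = 0 − 1·1 = -1, t = 1 − 1·(-2) = 3  (check: 257·(-1) + 101·3 = 46)
  q = 1: r = 9, s = 1 − 1·(-1) = 2, t = -2 − 1·3 = -5  (check: 257·2 + 101·(-5) = 9)
  q = 5: r = 1, s = -1 − 5·2 = -11, t = 3 − 5·(-5) = 28  (check: 257·(-11) + 101·28 = 1)
The row with r = 1 (the gcd) gives the Bezout coefficients s = -11, t = 28.
Result: 257 · (-11) + 101 · (28) = 1.

gcd(257, 101) = 1; s = -11, t = 28 (check: 257·(-11) + 101·28 = 1).


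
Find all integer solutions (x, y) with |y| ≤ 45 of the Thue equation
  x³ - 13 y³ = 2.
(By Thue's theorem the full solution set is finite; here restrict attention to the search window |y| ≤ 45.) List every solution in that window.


The equation is x³ - 13y³ = 2. For fixed y, x³ = 13·y³ + 2, so a solution requires the RHS to be a perfect cube.
Strategy: iterate y from -45 to 45, compute RHS = 13·y³ + 2, and check whether it is a (positive or negative) perfect cube.
Check small values of y:
  y = 0: RHS = 2 is not a perfect cube.
  y = 1: RHS = 15 is not a perfect cube.
  y = -1: RHS = -11 is not a perfect cube.
  y = 2: RHS = 106 is not a perfect cube.
  y = -2: RHS = -102 is not a perfect cube.
  y = 3: RHS = 353 is not a perfect cube.
  y = -3: RHS = -349 is not a perfect cube.
Continuing the search up to |y| = 45 finds no solutions either.
No (x, y) in the scanned range satisfies the equation.

No integer solutions with |y| ≤ 45.


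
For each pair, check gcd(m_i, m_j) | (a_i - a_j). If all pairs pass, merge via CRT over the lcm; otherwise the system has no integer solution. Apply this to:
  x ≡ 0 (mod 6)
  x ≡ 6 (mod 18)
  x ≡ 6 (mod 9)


Moduli 6, 18, 9 are not pairwise coprime, so CRT works modulo lcm(m_i) when all pairwise compatibility conditions hold.
Pairwise compatibility: gcd(m_i, m_j) must divide a_i - a_j for every pair.
Merge one congruence at a time:
  Start: x ≡ 0 (mod 6).
  Combine with x ≡ 6 (mod 18): gcd(6, 18) = 6; 6 - 0 = 6, which IS divisible by 6, so compatible.
    Write x = 0 + 6·t and substitute into x ≡ 6 (mod 18): 6·t ≡ 6 − 0 = 6 (mod 18).
    Divide the congruence (and modulus) by g = 6: 1·t ≡ 1 (mod 3).
    So t ≡ 1 (mod 3).
    Then x = 0 + 6·1 = 6, valid modulo lcm(6, 18) = 18: x ≡ 6 (mod 18).
  Combine with x ≡ 6 (mod 9): gcd(18, 9) = 9; 6 - 6 = 0, which IS divisible by 9, so compatible.
    Write x = 6 + 18·t and substitute into x ≡ 6 (mod 9): 18·t ≡ 6 − 6 = 0 (mod 9).
    Divide the congruence (and modulus) by g = 9: 2·t ≡ 0 (mod 1).
    Modulo 1 every t works; take t = 0.
    Then x = 6 + 18·0 = 6, valid modulo lcm(18, 9) = 18: x ≡ 6 (mod 18).
Verify: 6 mod 6 = 0, 6 mod 18 = 6, 6 mod 9 = 6.

x ≡ 6 (mod 18).


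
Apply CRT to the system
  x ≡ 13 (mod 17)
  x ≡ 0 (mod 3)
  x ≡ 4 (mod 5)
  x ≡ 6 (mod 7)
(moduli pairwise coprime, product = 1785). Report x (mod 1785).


Product of moduli M = 17 · 3 · 5 · 7 = 1785.
Merge one congruence at a time:
  Start: x ≡ 13 (mod 17).
  Combine with x ≡ 0 (mod 3); new modulus lcm = 51.
    Write x = 13 + 17·t and substitute into x ≡ 0 (mod 3): 17·t ≡ 0 − 13 = -13 (mod 3).
    Reduce coefficients mod 3: 2·t ≡ 2 (mod 3).
    The inverse of 2 mod 3 is 2 (since 2·2 = 4 = 1·3 + 1), so t ≡ 2·2 = 4 ≡ 1 (mod 3).
    Then x = 13 + 17·1 = 30, valid modulo lcm(17, 3) = 51: x ≡ 30 (mod 51).
  Combine with x ≡ 4 (mod 5); new modulus lcm = 255.
    Write x = 30 + 51·t and substitute into x ≡ 4 (mod 5): 51·t ≡ 4 − 30 = -26 (mod 5).
    Reduce coefficients mod 5: 1·t ≡ 4 (mod 5).
    So t ≡ 4 (mod 5).
    Then x = 30 + 51·4 = 234, valid modulo lcm(51, 5) = 255: x ≡ 234 (mod 255).
  Combine with x ≡ 6 (mod 7); new modulus lcm = 1785.
    Write x = 234 + 255·t and substitute into x ≡ 6 (mod 7): 255·t ≡ 6 − 234 = -228 (mod 7).
    Reduce coefficients mod 7: 3·t ≡ 3 (mod 7).
    The inverse of 3 mod 7 is 5 (since 3·5 = 15 = 2·7 + 1), so t ≡ 5·3 = 15 ≡ 1 (mod 7).
    Then x = 234 + 255·1 = 489, valid modulo lcm(255, 7) = 1785: x ≡ 489 (mod 1785).
Verify against each original: 489 mod 17 = 13, 489 mod 3 = 0, 489 mod 5 = 4, 489 mod 7 = 6.

x ≡ 489 (mod 1785).


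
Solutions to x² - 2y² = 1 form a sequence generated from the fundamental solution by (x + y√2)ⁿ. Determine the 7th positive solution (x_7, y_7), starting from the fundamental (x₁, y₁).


Step 1: Find the fundamental solution (x₁, y₁) of x² - 2y² = 1.
  Expand √2 as a continued fraction. a₀ = ⌊√2⌋ = 1; iterate m_{k+1} = d_k·a_k − m_k, d_{k+1} = (2 − m_{k+1}²)/d_k, a_{k+1} = ⌊(a₀ + m_{k+1})/d_{k+1}⌋ (starting m₀ = 0, d₀ = 1), with convergents p_k = a_k·p_{k-1} + p_{k-2}, q_k = a_k·q_{k-1} + q_{k-2} (p₋₁ = 1, q₋₁ = 0):
  k = 0: a₀ = 1; p₀/q₀ = 1/1; p₀² − 2·q₀² = 1 − 2 = -1.
  k = 1: m = 1, d = 1, a = ⌊(1 + 1)/1⌋ = 2; p/q = (2·1 + 1)/(2·1 + 0) = 3/2; p² − 2·q² = 9 − 8 = 1.
  The first convergent with p² − 2·q² = 1 gives the fundamental solution (x₁, y₁) = (3, 2).
Step 2: Apply the recurrence (x_{n+1}, y_{n+1}) = (x₁x_n + 2y₁y_n, x₁y_n + y₁x_n) repeatedly.
  From (x_1, y_1) = (3, 2): x_2 = 3·3 + 2·2·2 = 17; y_2 = 3·2 + 2·3 = 12.
  From (x_2, y_2) = (17, 12): x_3 = 3·17 + 2·2·12 = 99; y_3 = 3·12 + 2·17 = 70.
  From (x_3, y_3) = (99, 70): x_4 = 3·99 + 2·2·70 = 577; y_4 = 3·70 + 2·99 = 408.
  From (x_4, y_4) = (577, 408): x_5 = 3·577 + 2·2·408 = 3363; y_5 = 3·408 + 2·577 = 2378.
  From (x_5, y_5) = (3363, 2378): x_6 = 3·3363 + 2·2·2378 = 19601; y_6 = 3·2378 + 2·3363 = 13860.
  From (x_6, y_6) = (19601, 13860): x_7 = 3·19601 + 2·2·13860 = 114243; y_7 = 3·13860 + 2·19601 = 80782.
Step 3: Verify x_7² - 2·y_7² = 13051463049 - 13051463048 = 1 (should be 1). ✓

(x_1, y_1) = (3, 2); (x_7, y_7) = (114243, 80782).


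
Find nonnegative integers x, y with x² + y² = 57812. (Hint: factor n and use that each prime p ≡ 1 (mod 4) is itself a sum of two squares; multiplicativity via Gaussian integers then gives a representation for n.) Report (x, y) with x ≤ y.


Step 1: Factor n = 57812 = 2^2 · 97 · 149.
Step 2: Check the mod-4 condition on each prime factor: 2 = 2 (special); 97 ≡ 1 (mod 4), exponent 1; 149 ≡ 1 (mod 4), exponent 1.
All primes ≡ 3 (mod 4) appear to even exponent (or don't appear), so by the two-squares theorem n IS expressible as a sum of two squares.
Step 3: Build a representation. Group n = k² · m with k = 2 and m = 97 · 149 = 14453 (a product of primes ≡ 1 (mod 4)); a representation of m scales to one of n via (k·x)² + (k·y)² = k²(x² + y²). Each prime p ≡ 1 (mod 4) is itself a sum of two squares; find a² by testing p − a² for a perfect square:
  97: 97 − 1² = 96, 97 − 2² = 93, 97 − 3² = 88, 97 − 4² = 81 = 9² ⇒ 97 = 4² + 9².
  149: 149 − 1² = 148, 149 − 2² = 145, 149 − 3² = 140, 149 − 4² = 133, 149 − 5² = 124, 149 − 6² = 113, 149 − 7² = 100 = 10² ⇒ 149 = 7² + 10².
  Combine using the Brahmagupta–Fibonacci identity (a² + b²)(c² + d²) = (ac − bd)² + (ad + bc)² = (ac + bd)² + (ad − bc)²:
  97 · 149 = 14453: from (4² + 9²)(7² + 10²), take (4·7 − 9·10, 4·10 + 9·7) = (28 − 90, 40 + 63) = (-62, 103); dropping signs (only squares matter) gives (62, 103); check 62² + 103² = 3844 + 10609 = 14453 ✓.
  Scale by k = 2: (2·62, 2·103) = (124, 206).
Step 4: Order so x ≤ y and verify: 124² + 206² = 15376 + 42436 = 57812 = n. ✓

n = 57812 = 124² + 206² (one valid representation with x ≤ y).


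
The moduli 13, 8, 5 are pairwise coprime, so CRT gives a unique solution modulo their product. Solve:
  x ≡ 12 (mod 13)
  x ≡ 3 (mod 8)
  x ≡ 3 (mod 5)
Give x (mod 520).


Moduli 13, 8, 5 are pairwise coprime; by CRT there is a unique solution modulo M = 13 · 8 · 5 = 520.
Solve pairwise, accumulating the modulus:
  Start with x ≡ 12 (mod 13).
  Combine with x ≡ 3 (mod 8): since gcd(13, 8) = 1, we get a unique residue mod 104.
    Write x = 12 + 13·t and substitute into x ≡ 3 (mod 8): 13·t ≡ 3 − 12 = -9 (mod 8).
    Reduce coefficients mod 8: 5·t ≡ 7 (mod 8).
    The inverse of 5 mod 8 is 5 (since 5·5 = 25 = 3·8 + 1), so t ≡ 5·7 = 35 ≡ 3 (mod 8).
    Then x = 12 + 13·3 = 51, valid modulo lcm(13, 8) = 104: x ≡ 51 (mod 104).
  Combine with x ≡ 3 (mod 5): since gcd(104, 5) = 1, we get a unique residue mod 520.
    Write x = 51 + 104·t and substitute into x ≡ 3 (mod 5): 104·t ≡ 3 − 51 = -48 (mod 5).
    Reduce coefficients mod 5: 4·t ≡ 2 (mod 5).
    The inverse of 4 mod 5 is 4 (since 4·4 = 16 = 3·5 + 1), so t ≡ 4·2 = 8 ≡ 3 (mod 5).
    Then x = 51 + 104·3 = 363, valid modulo lcm(104, 5) = 520: x ≡ 363 (mod 520).
Verify: 363 mod 13 = 12 ✓, 363 mod 8 = 3 ✓, 363 mod 5 = 3 ✓.

x ≡ 363 (mod 520).


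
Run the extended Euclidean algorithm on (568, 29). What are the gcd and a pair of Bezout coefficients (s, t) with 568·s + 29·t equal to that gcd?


Euclidean algorithm on (568, 29) — divide until remainder is 0:
  568 = 19 · 29 + 17
  29 = 1 · 17 + 12
  17 = 1 · 12 + 5
  12 = 2 · 5 + 2
  5 = 2 · 2 + 1
  2 = 2 · 1 + 0
gcd(568, 29) = 1.
Track Bezout coefficients alongside the remainders: start with r₀ = 568 = a·1 + b·0 (s = 1, t = 0) and r₁ = 29 = a·0 + b·1 (s = 0, t = 1); each new remainder r_{k+1} = r_{k-1} − q_k·r_k inherits s_{k+1} = s_{k-1} − q_k·s_k, t_{k+1} = t_{k-1} − q_k·t_k, so r_k = a·s_k + b·t_k at every step:
  q = 19: r = 17, s = 1 − 19·0 = 1, t = 0 − 19·1 = -19  (check: 568·1 + 29·(-19) = 17)
  q = 1: r = 12, s = 0 − 1·1 = -1, t = 1 − 1·(-19) = 20  (check: 568·(-1) + 29·20 = 12)
  q = 1: r = 5, s = 1 − 1·(-1) = 2, t = -19 − 1·20 = -39  (check: 568·2 + 29·(-39) = 5)
  q = 2: r = 2, s = -1 − 2·2 = -5, t = 20 − 2·(-39) = 98  (check: 568·(-5) + 29·98 = 2)
  q = 2: r = 1, s = 2 − 2·(-5) = 12, t = -39 − 2·98 = -235  (check: 568·12 + 29·(-235) = 1)
The row with r = 1 (the gcd) gives the Bezout coefficients s = 12, t = -235.
Result: 568 · (12) + 29 · (-235) = 1.

gcd(568, 29) = 1; s = 12, t = -235 (check: 568·12 + 29·(-235) = 1).


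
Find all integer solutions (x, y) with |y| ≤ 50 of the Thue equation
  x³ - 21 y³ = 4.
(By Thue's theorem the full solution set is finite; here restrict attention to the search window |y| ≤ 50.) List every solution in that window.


The equation is x³ - 21y³ = 4. For fixed y, x³ = 21·y³ + 4, so a solution requires the RHS to be a perfect cube.
Strategy: iterate y from -50 to 50, compute RHS = 21·y³ + 4, and check whether it is a (positive or negative) perfect cube.
Check small values of y:
  y = 0: RHS = 4 is not a perfect cube.
  y = 1: RHS = 25 is not a perfect cube.
  y = -1: RHS = -17 is not a perfect cube.
  y = 2: RHS = 172 is not a perfect cube.
  y = -2: RHS = -164 is not a perfect cube.
  y = 3: RHS = 571 is not a perfect cube.
  y = -3: RHS = -563 is not a perfect cube.
Continuing the search up to |y| = 50 finds no solutions either.
No (x, y) in the scanned range satisfies the equation.

No integer solutions with |y| ≤ 50.


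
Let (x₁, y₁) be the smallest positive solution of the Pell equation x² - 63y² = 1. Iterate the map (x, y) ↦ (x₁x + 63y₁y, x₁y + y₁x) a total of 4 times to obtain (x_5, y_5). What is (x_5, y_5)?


Step 1: Find the fundamental solution (x₁, y₁) of x² - 63y² = 1.
  Expand √63 as a continued fraction. a₀ = ⌊√63⌋ = 7; iterate m_{k+1} = d_k·a_k − m_k, d_{k+1} = (63 − m_{k+1}²)/d_k, a_{k+1} = ⌊(a₀ + m_{k+1})/d_{k+1}⌋ (starting m₀ = 0, d₀ = 1), with convergents p_k = a_k·p_{k-1} + p_{k-2}, q_k = a_k·q_{k-1} + q_{k-2} (p₋₁ = 1, q₋₁ = 0):
  k = 0: a₀ = 7; p₀/q₀ = 7/1; p₀² − 63·q₀² = 49 − 63 = -14.
  k = 1: m = 7, d = 14, a = ⌊(7 + 7)/14⌋ = 1; p/q = (1·7 + 1)/(1·1 + 0) = 8/1; p² − 63·q² = 64 − 63 = 1.
  The first convergent with p² − 63·q² = 1 gives the fundamental solution (x₁, y₁) = (8, 1).
Step 2: Apply the recurrence (x_{n+1}, y_{n+1}) = (x₁x_n + 63y₁y_n, x₁y_n + y₁x_n) repeatedly.
  From (x_1, y_1) = (8, 1): x_2 = 8·8 + 63·1·1 = 127; y_2 = 8·1 + 1·8 = 16.
  From (x_2, y_2) = (127, 16): x_3 = 8·127 + 63·1·16 = 2024; y_3 = 8·16 + 1·127 = 255.
  From (x_3, y_3) = (2024, 255): x_4 = 8·2024 + 63·1·255 = 32257; y_4 = 8·255 + 1·2024 = 4064.
  From (x_4, y_4) = (32257, 4064): x_5 = 8·32257 + 63·1·4064 = 514088; y_5 = 8·4064 + 1·32257 = 64769.
Step 3: Verify x_5² - 63·y_5² = 264286471744 - 264286471743 = 1 (should be 1). ✓

(x_1, y_1) = (8, 1); (x_5, y_5) = (514088, 64769).


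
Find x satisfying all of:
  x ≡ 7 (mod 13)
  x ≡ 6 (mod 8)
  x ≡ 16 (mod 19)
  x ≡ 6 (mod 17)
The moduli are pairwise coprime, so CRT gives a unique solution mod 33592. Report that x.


Product of moduli M = 13 · 8 · 19 · 17 = 33592.
Merge one congruence at a time:
  Start: x ≡ 7 (mod 13).
  Combine with x ≡ 6 (mod 8); new modulus lcm = 104.
    Write x = 7 + 13·t and substitute into x ≡ 6 (mod 8): 13·t ≡ 6 − 7 = -1 (mod 8).
    Reduce coefficients mod 8: 5·t ≡ 7 (mod 8).
    The inverse of 5 mod 8 is 5 (since 5·5 = 25 = 3·8 + 1), so t ≡ 5·7 = 35 ≡ 3 (mod 8).
    Then x = 7 + 13·3 = 46, valid modulo lcm(13, 8) = 104: x ≡ 46 (mod 104).
  Combine with x ≡ 16 (mod 19); new modulus lcm = 1976.
    Write x = 46 + 104·t and substitute into x ≡ 16 (mod 19): 104·t ≡ 16 − 46 = -30 (mod 19).
    Reduce coefficients mod 19: 9·t ≡ 8 (mod 19).
    The inverse of 9 mod 19 is 17 (since 9·17 = 153 = 8·19 + 1), so t ≡ 17·8 = 136 ≡ 3 (mod 19).
    Then x = 46 + 104·3 = 358, valid modulo lcm(104, 19) = 1976: x ≡ 358 (mod 1976).
  Combine with x ≡ 6 (mod 17); new modulus lcm = 33592.
    Write x = 358 + 1976·t and substitute into x ≡ 6 (mod 17): 1976·t ≡ 6 − 358 = -352 (mod 17).
    Reduce coefficients mod 17: 4·t ≡ 5 (mod 17).
    The inverse of 4 mod 17 is 13 (since 4·13 = 52 = 3·17 + 1), so t ≡ 13·5 = 65 ≡ 14 (mod 17).
    Then x = 358 + 1976·14 = 28022, valid modulo lcm(1976, 17) = 33592: x ≡ 28022 (mod 33592).
Verify against each original: 28022 mod 13 = 7, 28022 mod 8 = 6, 28022 mod 19 = 16, 28022 mod 17 = 6.

x ≡ 28022 (mod 33592).


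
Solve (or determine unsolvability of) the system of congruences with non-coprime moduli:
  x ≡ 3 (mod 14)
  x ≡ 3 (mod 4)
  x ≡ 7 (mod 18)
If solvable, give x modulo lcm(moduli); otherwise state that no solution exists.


Moduli 14, 4, 18 are not pairwise coprime, so CRT works modulo lcm(m_i) when all pairwise compatibility conditions hold.
Pairwise compatibility: gcd(m_i, m_j) must divide a_i - a_j for every pair.
Merge one congruence at a time:
  Start: x ≡ 3 (mod 14).
  Combine with x ≡ 3 (mod 4): gcd(14, 4) = 2; 3 - 3 = 0, which IS divisible by 2, so compatible.
    Write x = 3 + 14·t and substitute into x ≡ 3 (mod 4): 14·t ≡ 3 − 3 = 0 (mod 4).
    Divide the congruence (and modulus) by g = 2: 7·t ≡ 0 (mod 2).
    Reduce coefficients mod 2: 1·t ≡ 0 (mod 2).
    So t ≡ 0 (mod 2).
    Then x = 3 + 14·0 = 3, valid modulo lcm(14, 4) = 28: x ≡ 3 (mod 28).
  Combine with x ≡ 7 (mod 18): gcd(28, 18) = 2; 7 - 3 = 4, which IS divisible by 2, so compatible.
    Write x = 3 + 28·t and substitute into x ≡ 7 (mod 18): 28·t ≡ 7 − 3 = 4 (mod 18).
    Divide the congruence (and modulus) by g = 2: 14·t ≡ 2 (mod 9).
    Reduce coefficients mod 9: 5·t ≡ 2 (mod 9).
    The inverse of 5 mod 9 is 2 (since 5·2 = 10 = 1·9 + 1), so t ≡ 2·2 = 4 ≡ 4 (mod 9).
    Then x = 3 + 28·4 = 115, valid modulo lcm(28, 18) = 252: x ≡ 115 (mod 252).
Verify: 115 mod 14 = 3, 115 mod 4 = 3, 115 mod 18 = 7.

x ≡ 115 (mod 252).


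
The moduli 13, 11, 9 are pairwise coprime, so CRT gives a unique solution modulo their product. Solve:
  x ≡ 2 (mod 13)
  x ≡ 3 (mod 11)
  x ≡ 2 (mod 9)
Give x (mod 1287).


Moduli 13, 11, 9 are pairwise coprime; by CRT there is a unique solution modulo M = 13 · 11 · 9 = 1287.
Solve pairwise, accumulating the modulus:
  Start with x ≡ 2 (mod 13).
  Combine with x ≡ 3 (mod 11): since gcd(13, 11) = 1, we get a unique residue mod 143.
    Write x = 2 + 13·t and substitute into x ≡ 3 (mod 11): 13·t ≡ 3 − 2 = 1 (mod 11).
    Reduce coefficients mod 11: 2·t ≡ 1 (mod 11).
    The inverse of 2 mod 11 is 6 (since 2·6 = 12 = 1·11 + 1), so t ≡ 6·1 = 6 ≡ 6 (mod 11).
    Then x = 2 + 13·6 = 80, valid modulo lcm(13, 11) = 143: x ≡ 80 (mod 143).
  Combine with x ≡ 2 (mod 9): since gcd(143, 9) = 1, we get a unique residue mod 1287.
    Write x = 80 + 143·t and substitute into x ≡ 2 (mod 9): 143·t ≡ 2 − 80 = -78 (mod 9).
    Reduce coefficients mod 9: 8·t ≡ 3 (mod 9).
    The inverse of 8 mod 9 is 8 (since 8·8 = 64 = 7·9 + 1), so t ≡ 8·3 = 24 ≡ 6 (mod 9).
    Then x = 80 + 143·6 = 938, valid modulo lcm(143, 9) = 1287: x ≡ 938 (mod 1287).
Verify: 938 mod 13 = 2 ✓, 938 mod 11 = 3 ✓, 938 mod 9 = 2 ✓.

x ≡ 938 (mod 1287).


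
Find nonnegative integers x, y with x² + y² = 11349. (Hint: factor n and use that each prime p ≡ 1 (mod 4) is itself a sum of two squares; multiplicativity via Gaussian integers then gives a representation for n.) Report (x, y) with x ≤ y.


Step 1: Factor n = 11349 = 3^2 · 13 · 97.
Step 2: Check the mod-4 condition on each prime factor: 3 ≡ 3 (mod 4), exponent 2 (must be even); 13 ≡ 1 (mod 4), exponent 1; 97 ≡ 1 (mod 4), exponent 1.
All primes ≡ 3 (mod 4) appear to even exponent (or don't appear), so by the two-squares theorem n IS expressible as a sum of two squares.
Step 3: Build a representation. Group n = k² · m with k = 3 and m = 13 · 97 = 1261 (a product of primes ≡ 1 (mod 4)); a representation of m scales to one of n via (k·x)² + (k·y)² = k²(x² + y²). Each prime p ≡ 1 (mod 4) is itself a sum of two squares; find a² by testing p − a² for a perfect square:
  13: 13 − 1² = 12, 13 − 2² = 9 = 3² ⇒ 13 = 2² + 3².
  97: 97 − 1² = 96, 97 − 2² = 93, 97 − 3² = 88, 97 − 4² = 81 = 9² ⇒ 97 = 4² + 9².
  Combine using the Brahmagupta–Fibonacci identity (a² + b²)(c² + d²) = (ac − bd)² + (ad + bc)² = (ac + bd)² + (ad − bc)²:
  13 · 97 = 1261: from (2² + 3²)(4² + 9²), take (2·4 − 3·9, 2·9 + 3·4) = (8 − 27, 18 + 12) = (-19, 30); dropping signs (only squares matter) gives (19, 30); check 19² + 30² = 361 + 900 = 1261 ✓.
  Scale by k = 3: (3·19, 3·30) = (57, 90).
Step 4: Order so x ≤ y and verify: 57² + 90² = 3249 + 8100 = 11349 = n. ✓

n = 11349 = 57² + 90² (one valid representation with x ≤ y).


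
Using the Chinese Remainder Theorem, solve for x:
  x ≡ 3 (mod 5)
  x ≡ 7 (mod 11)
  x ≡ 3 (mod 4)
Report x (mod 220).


Moduli 5, 11, 4 are pairwise coprime; by CRT there is a unique solution modulo M = 5 · 11 · 4 = 220.
Solve pairwise, accumulating the modulus:
  Start with x ≡ 3 (mod 5).
  Combine with x ≡ 7 (mod 11): since gcd(5, 11) = 1, we get a unique residue mod 55.
    Write x = 3 + 5·t and substitute into x ≡ 7 (mod 11): 5·t ≡ 7 − 3 = 4 (mod 11).
    The inverse of 5 mod 11 is 9 (since 5·9 = 45 = 4·11 + 1), so t ≡ 9·4 = 36 ≡ 3 (mod 11).
    Then x = 3 + 5·3 = 18, valid modulo lcm(5, 11) = 55: x ≡ 18 (mod 55).
  Combine with x ≡ 3 (mod 4): since gcd(55, 4) = 1, we get a unique residue mod 220.
    Write x = 18 + 55·t and substitute into x ≡ 3 (mod 4): 55·t ≡ 3 − 18 = -15 (mod 4).
    Reduce coefficients mod 4: 3·t ≡ 1 (mod 4).
    The inverse of 3 mod 4 is 3 (since 3·3 = 9 = 2·4 + 1), so t ≡ 3·1 = 3 ≡ 3 (mod 4).
    Then x = 18 + 55·3 = 183, valid modulo lcm(55, 4) = 220: x ≡ 183 (mod 220).
Verify: 183 mod 5 = 3 ✓, 183 mod 11 = 7 ✓, 183 mod 4 = 3 ✓.

x ≡ 183 (mod 220).


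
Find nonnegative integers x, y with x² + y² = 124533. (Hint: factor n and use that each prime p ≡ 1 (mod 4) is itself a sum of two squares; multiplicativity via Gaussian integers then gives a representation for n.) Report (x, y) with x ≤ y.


Step 1: Factor n = 124533 = 3^2 · 101 · 137.
Step 2: Check the mod-4 condition on each prime factor: 3 ≡ 3 (mod 4), exponent 2 (must be even); 101 ≡ 1 (mod 4), exponent 1; 137 ≡ 1 (mod 4), exponent 1.
All primes ≡ 3 (mod 4) appear to even exponent (or don't appear), so by the two-squares theorem n IS expressible as a sum of two squares.
Step 3: Build a representation. Group n = k² · m with k = 3 and m = 101 · 137 = 13837 (a product of primes ≡ 1 (mod 4)); a representation of m scales to one of n via (k·x)² + (k·y)² = k²(x² + y²). Each prime p ≡ 1 (mod 4) is itself a sum of two squares; find a² by testing p − a² for a perfect square:
  101: 101 − 1² = 100 = 10² ⇒ 101 = 1² + 10².
  137: 137 − 1² = 136, 137 − 2² = 133, 137 − 3² = 128, 137 − 4² = 121 = 11² ⇒ 137 = 4² + 11².
  Combine using the Brahmagupta–Fibonacci identity (a² + b²)(c² + d²) = (ac − bd)² + (ad + bc)² = (ac + bd)² + (ad − bc)²:
  101 · 137 = 13837: from (1² + 10²)(4² + 11²), take (1·4 − 10·11, 1·11 + 10·4) = (4 − 110, 11 + 40) = (-106, 51); dropping signs (only squares matter) gives (106, 51); check 106² + 51² = 11236 + 2601 = 13837 ✓.
  Scale by k = 3: (3·106, 3·51) = (318, 153).
Step 4: Order so x ≤ y and verify: 153² + 318² = 23409 + 101124 = 124533 = n. ✓

n = 124533 = 153² + 318² (one valid representation with x ≤ y).


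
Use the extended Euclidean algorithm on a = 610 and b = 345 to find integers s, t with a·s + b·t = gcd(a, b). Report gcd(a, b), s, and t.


Euclidean algorithm on (610, 345) — divide until remainder is 0:
  610 = 1 · 345 + 265
  345 = 1 · 265 + 80
  265 = 3 · 80 + 25
  80 = 3 · 25 + 5
  25 = 5 · 5 + 0
gcd(610, 345) = 5.
Track Bezout coefficients alongside the remainders: start with r₀ = 610 = a·1 + b·0 (s = 1, t = 0) and r₁ = 345 = a·0 + b·1 (s = 0, t = 1); each new remainder r_{k+1} = r_{k-1} − q_k·r_k inherits s_{k+1} = s_{k-1} − q_k·s_k, t_{k+1} = t_{k-1} − q_k·t_k, so r_k = a·s_k + b·t_k at every step:
  q = 1: r = 265, s = 1 − 1·0 = 1, t = 0 − 1·1 = -1  (check: 610·1 + 345·(-1) = 265)
  q = 1: r = 80, s = 0 − 1·1 = -1, t = 1 − 1·(-1) = 2  (check: 610·(-1) + 345·2 = 80)
  q = 3: r = 25, s = 1 − 3·(-1) = 4, t = -1 − 3·2 = -7  (check: 610·4 + 345·(-7) = 25)
  q = 3: r = 5, s = -1 − 3·4 = -13, t = 2 − 3·(-7) = 23  (check: 610·(-13) + 345·23 = 5)
The row with r = 5 (the gcd) gives the Bezout coefficients s = -13, t = 23.
Result: 610 · (-13) + 345 · (23) = 5.

gcd(610, 345) = 5; s = -13, t = 23 (check: 610·(-13) + 345·23 = 5).


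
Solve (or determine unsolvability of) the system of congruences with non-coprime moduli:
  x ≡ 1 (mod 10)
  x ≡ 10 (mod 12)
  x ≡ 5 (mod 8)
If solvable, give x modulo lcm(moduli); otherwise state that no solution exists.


Moduli 10, 12, 8 are not pairwise coprime, so CRT works modulo lcm(m_i) when all pairwise compatibility conditions hold.
Pairwise compatibility: gcd(m_i, m_j) must divide a_i - a_j for every pair.
Merge one congruence at a time:
  Start: x ≡ 1 (mod 10).
  Combine with x ≡ 10 (mod 12): gcd(10, 12) = 2, and 10 - 1 = 9 is NOT divisible by 2.
    ⇒ system is inconsistent (no integer solution).

No solution (the system is inconsistent).


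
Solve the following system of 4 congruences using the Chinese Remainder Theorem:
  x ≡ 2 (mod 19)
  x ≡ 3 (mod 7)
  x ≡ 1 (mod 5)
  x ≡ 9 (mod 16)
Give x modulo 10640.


Product of moduli M = 19 · 7 · 5 · 16 = 10640.
Merge one congruence at a time:
  Start: x ≡ 2 (mod 19).
  Combine with x ≡ 3 (mod 7); new modulus lcm = 133.
    Write x = 2 + 19·t and substitute into x ≡ 3 (mod 7): 19·t ≡ 3 − 2 = 1 (mod 7).
    Reduce coefficients mod 7: 5·t ≡ 1 (mod 7).
    The inverse of 5 mod 7 is 3 (since 5·3 = 15 = 2·7 + 1), so t ≡ 3·1 = 3 ≡ 3 (mod 7).
    Then x = 2 + 19·3 = 59, valid modulo lcm(19, 7) = 133: x ≡ 59 (mod 133).
  Combine with x ≡ 1 (mod 5); new modulus lcm = 665.
    Write x = 59 + 133·t and substitute into x ≡ 1 (mod 5): 133·t ≡ 1 − 59 = -58 (mod 5).
    Reduce coefficients mod 5: 3·t ≡ 2 (mod 5).
    The inverse of 3 mod 5 is 2 (since 3·2 = 6 = 1·5 + 1), so t ≡ 2·2 = 4 ≡ 4 (mod 5).
    Then x = 59 + 133·4 = 591, valid modulo lcm(133, 5) = 665: x ≡ 591 (mod 665).
  Combine with x ≡ 9 (mod 16); new modulus lcm = 10640.
    Write x = 591 + 665·t and substitute into x ≡ 9 (mod 16): 665·t ≡ 9 − 591 = -582 (mod 16).
    Reduce coefficients mod 16: 9·t ≡ 10 (mod 16).
    The inverse of 9 mod 16 is 9 (since 9·9 = 81 = 5·16 + 1), so t ≡ 9·10 = 90 ≡ 10 (mod 16).
    Then x = 591 + 665·10 = 7241, valid modulo lcm(665, 16) = 10640: x ≡ 7241 (mod 10640).
Verify against each original: 7241 mod 19 = 2, 7241 mod 7 = 3, 7241 mod 5 = 1, 7241 mod 16 = 9.

x ≡ 7241 (mod 10640).


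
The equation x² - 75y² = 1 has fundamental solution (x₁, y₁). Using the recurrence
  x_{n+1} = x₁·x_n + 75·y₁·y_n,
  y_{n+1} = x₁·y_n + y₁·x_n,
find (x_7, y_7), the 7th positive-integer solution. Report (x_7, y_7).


Step 1: Find the fundamental solution (x₁, y₁) of x² - 75y² = 1.
  Expand √75 as a continued fraction. a₀ = ⌊√75⌋ = 8; iterate m_{k+1} = d_k·a_k − m_k, d_{k+1} = (75 − m_{k+1}²)/d_k, a_{k+1} = ⌊(a₀ + m_{k+1})/d_{k+1}⌋ (starting m₀ = 0, d₀ = 1), with convergents p_k = a_k·p_{k-1} + p_{k-2}, q_k = a_k·q_{k-1} + q_{k-2} (p₋₁ = 1, q₋₁ = 0):
  k = 0: a₀ = 8; p₀/q₀ = 8/1; p₀² − 75·q₀² = 64 − 75 = -11.
  k = 1: m = 8, d = 11, a = ⌊(8 + 8)/11⌋ = 1; p/q = (1·8 + 1)/(1·1 + 0) = 9/1; p² − 75·q² = 81 − 75 = 6.
  k = 2: m = 3, d = 6, a = ⌊(8 + 3)/6⌋ = 1; p/q = (1·9 + 8)/(1·1 + 1) = 17/2; p² − 75·q² = 289 − 300 = -11.
  k = 3: m = 3, d = 11, a = ⌊(8 + 3)/11⌋ = 1; p/q = (1·17 + 9)/(1·2 + 1) = 26/3; p² − 75·q² = 676 − 675 = 1.
  The first convergent with p² − 75·q² = 1 gives the fundamental solution (x₁, y₁) = (26, 3).
Step 2: Apply the recurrence (x_{n+1}, y_{n+1}) = (x₁x_n + 75y₁y_n, x₁y_n + y₁x_n) repeatedly.
  From (x_1, y_1) = (26, 3): x_2 = 26·26 + 75·3·3 = 1351; y_2 = 26·3 + 3·26 = 156.
  From (x_2, y_2) = (1351, 156): x_3 = 26·1351 + 75·3·156 = 70226; y_3 = 26·156 + 3·1351 = 8109.
  From (x_3, y_3) = (70226, 8109): x_4 = 26·70226 + 75·3·8109 = 3650401; y_4 = 26·8109 + 3·70226 = 421512.
  From (x_4, y_4) = (3650401, 421512): x_5 = 26·3650401 + 75·3·421512 = 189750626; y_5 = 26·421512 + 3·3650401 = 21910515.
  From (x_5, y_5) = (189750626, 21910515): x_6 = 26·189750626 + 75·3·21910515 = 9863382151; y_6 = 26·21910515 + 3·189750626 = 1138925268.
  From (x_6, y_6) = (9863382151, 1138925268): x_7 = 26·9863382151 + 75·3·1138925268 = 512706121226; y_7 = 26·1138925268 + 3·9863382151 = 59202203421.
Step 3: Verify x_7² - 75·y_7² = 262867566742609807743076 - 262867566742609807743075 = 1 (should be 1). ✓

(x_1, y_1) = (26, 3); (x_7, y_7) = (512706121226, 59202203421).


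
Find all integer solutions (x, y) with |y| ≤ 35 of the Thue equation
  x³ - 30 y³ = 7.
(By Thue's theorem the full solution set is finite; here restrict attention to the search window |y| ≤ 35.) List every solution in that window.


The equation is x³ - 30y³ = 7. For fixed y, x³ = 30·y³ + 7, so a solution requires the RHS to be a perfect cube.
Strategy: iterate y from -35 to 35, compute RHS = 30·y³ + 7, and check whether it is a (positive or negative) perfect cube.
Check small values of y:
  y = 0: RHS = 7 is not a perfect cube.
  y = 1: RHS = 37 is not a perfect cube.
  y = -1: RHS = -23 is not a perfect cube.
  y = 2: RHS = 247 is not a perfect cube.
  y = -2: RHS = -233 is not a perfect cube.
  y = 3: RHS = 817 is not a perfect cube.
  y = -3: RHS = -803 is not a perfect cube.
Continuing the search up to |y| = 35 finds no solutions either.
No (x, y) in the scanned range satisfies the equation.

No integer solutions with |y| ≤ 35.
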